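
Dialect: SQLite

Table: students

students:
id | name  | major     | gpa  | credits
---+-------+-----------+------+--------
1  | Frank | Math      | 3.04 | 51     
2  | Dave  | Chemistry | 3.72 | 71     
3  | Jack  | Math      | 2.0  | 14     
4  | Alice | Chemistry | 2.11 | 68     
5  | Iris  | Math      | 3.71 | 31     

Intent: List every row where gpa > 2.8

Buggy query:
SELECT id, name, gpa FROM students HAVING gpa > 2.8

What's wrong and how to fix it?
Bug: HAVING filters the output of aggregation, but this query has no GROUP BY and no aggregate functions, so SQLite rejects it (HAVING clause on a non-aggregate query); the condition here is per row

Fix: Replace HAVING with WHERE since the condition applies to individual rows

Corrected query:
SELECT id, name, gpa FROM students WHERE gpa > 2.8

Result:
id | name  | gpa 
---+-------+-----
1  | Frank | 3.04
2  | Dave  | 3.72
5  | Iris  | 3.71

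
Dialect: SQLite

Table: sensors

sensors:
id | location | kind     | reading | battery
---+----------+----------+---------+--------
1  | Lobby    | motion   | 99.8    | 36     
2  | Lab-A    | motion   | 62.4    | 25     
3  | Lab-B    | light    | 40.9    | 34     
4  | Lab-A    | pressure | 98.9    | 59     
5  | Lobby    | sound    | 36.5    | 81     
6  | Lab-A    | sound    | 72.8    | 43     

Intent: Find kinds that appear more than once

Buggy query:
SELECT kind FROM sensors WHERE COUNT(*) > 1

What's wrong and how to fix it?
Bug: WHERE can't reference COUNT(*); aggregates are computed after WHERE

Fix: GROUP BY kind, then filter groups with HAVING COUNT(*) > 1

Corrected query:
SELECT kind FROM sensors GROUP BY kind HAVING COUNT(*) > 1

Result:
kind  
------
motion
sound 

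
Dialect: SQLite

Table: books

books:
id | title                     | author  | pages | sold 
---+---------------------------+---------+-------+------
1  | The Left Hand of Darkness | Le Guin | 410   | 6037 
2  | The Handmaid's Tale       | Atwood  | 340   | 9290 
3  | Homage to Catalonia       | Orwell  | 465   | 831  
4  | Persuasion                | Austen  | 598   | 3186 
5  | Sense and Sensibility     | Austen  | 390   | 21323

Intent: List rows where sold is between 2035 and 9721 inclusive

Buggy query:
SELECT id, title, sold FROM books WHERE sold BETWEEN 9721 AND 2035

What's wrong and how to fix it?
Bug: The bounds are reversed; BETWEEN a AND b requires a <= b to match anything

Fix: Swap the bounds so the smaller value comes first

Corrected query:
SELECT id, title, sold FROM books WHERE sold BETWEEN 2035 AND 9721

Result:
id | title                     | sold
---+---------------------------+-----
1  | The Left Hand of Darkness | 6037
2  | The Handmaid's Tale       | 9290
4  | Persuasion                | 3186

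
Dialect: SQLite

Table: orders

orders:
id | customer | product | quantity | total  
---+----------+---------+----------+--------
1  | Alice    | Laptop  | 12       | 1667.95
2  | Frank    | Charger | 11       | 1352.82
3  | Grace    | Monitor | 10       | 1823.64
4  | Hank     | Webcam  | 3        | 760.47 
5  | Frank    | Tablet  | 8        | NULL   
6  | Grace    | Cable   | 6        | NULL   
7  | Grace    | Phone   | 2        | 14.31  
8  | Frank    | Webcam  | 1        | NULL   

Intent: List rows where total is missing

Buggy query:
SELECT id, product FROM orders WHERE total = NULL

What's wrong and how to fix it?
Bug: Comparing to NULL with '=' never matches; NULL = NULL is unknown, not true

Fix: Replace '= NULL' with 'IS NULL'

Corrected query:
SELECT id, product FROM orders WHERE total IS NULL

Result:
id | product
---+--------
5  | Tablet 
6  | Cable  
8  | Webcam 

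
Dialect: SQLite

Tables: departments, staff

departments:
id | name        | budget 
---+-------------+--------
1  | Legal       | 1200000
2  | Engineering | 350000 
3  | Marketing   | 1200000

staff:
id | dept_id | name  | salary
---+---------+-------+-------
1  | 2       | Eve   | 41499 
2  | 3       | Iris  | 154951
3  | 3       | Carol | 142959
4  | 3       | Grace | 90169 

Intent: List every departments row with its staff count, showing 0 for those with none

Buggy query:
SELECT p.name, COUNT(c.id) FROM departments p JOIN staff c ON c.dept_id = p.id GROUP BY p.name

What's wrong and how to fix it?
Bug: An inner join excludes parents with zero children

Fix: Switch to LEFT JOIN to retain unmatched parent rows

Corrected query:
SELECT p.name, COUNT(c.id) FROM departments p LEFT JOIN staff c ON c.dept_id = p.id GROUP BY p.name

Result:
name        | COUNT(c.id)
------------+------------
Engineering | 1          
Legal       | 0          
Marketing   | 3          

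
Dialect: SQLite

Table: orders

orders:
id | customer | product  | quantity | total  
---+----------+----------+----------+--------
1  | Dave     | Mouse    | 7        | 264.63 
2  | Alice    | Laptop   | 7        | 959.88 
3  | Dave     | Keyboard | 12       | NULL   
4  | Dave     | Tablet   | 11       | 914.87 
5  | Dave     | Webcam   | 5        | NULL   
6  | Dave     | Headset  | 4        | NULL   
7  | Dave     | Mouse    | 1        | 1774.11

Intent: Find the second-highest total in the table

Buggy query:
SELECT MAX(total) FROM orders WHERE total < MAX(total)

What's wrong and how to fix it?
Bug: The inner MAX is an aggregate inside WHERE, which is not allowed

Fix: Put the inner MAX in a scalar subquery

Corrected query:
SELECT MAX(total) FROM orders WHERE total < (SELECT MAX(total) FROM orders)

Result:
MAX(total)
----------
959.88    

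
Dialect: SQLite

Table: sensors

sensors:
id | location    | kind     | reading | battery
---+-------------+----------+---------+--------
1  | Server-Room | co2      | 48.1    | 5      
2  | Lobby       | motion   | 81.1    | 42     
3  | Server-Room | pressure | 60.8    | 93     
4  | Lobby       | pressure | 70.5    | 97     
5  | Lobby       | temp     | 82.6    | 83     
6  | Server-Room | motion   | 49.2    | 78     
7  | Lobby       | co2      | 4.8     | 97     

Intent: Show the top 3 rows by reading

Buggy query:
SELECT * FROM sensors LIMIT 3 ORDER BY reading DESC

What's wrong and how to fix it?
Bug: ORDER BY cannot follow LIMIT; LIMIT is the final clause

Fix: Sort with ORDER BY, then apply LIMIT

Corrected query:
SELECT * FROM sensors ORDER BY reading DESC LIMIT 3

Result:
id | location | kind     | reading | battery
---+----------+----------+---------+--------
5  | Lobby    | temp     | 82.6    | 83     
2  | Lobby    | motion   | 81.1    | 42     
4  | Lobby    | pressure | 70.5    | 97     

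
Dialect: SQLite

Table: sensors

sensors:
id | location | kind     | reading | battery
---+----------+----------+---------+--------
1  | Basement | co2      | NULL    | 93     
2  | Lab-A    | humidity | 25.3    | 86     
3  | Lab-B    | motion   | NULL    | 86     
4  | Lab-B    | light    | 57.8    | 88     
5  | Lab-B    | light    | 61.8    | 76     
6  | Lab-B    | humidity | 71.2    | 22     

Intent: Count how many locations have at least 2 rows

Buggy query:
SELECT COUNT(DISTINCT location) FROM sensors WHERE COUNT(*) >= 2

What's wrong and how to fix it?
Bug: WHERE filters individual rows, not groups, so a group-level COUNT is invalid there

Fix: Use a subquery that GROUPs and filters with HAVING, then count its rows

Corrected query:
SELECT COUNT(*) FROM (SELECT location FROM sensors GROUP BY location HAVING COUNT(*) >= 2)

Result:
COUNT(*)
--------
1       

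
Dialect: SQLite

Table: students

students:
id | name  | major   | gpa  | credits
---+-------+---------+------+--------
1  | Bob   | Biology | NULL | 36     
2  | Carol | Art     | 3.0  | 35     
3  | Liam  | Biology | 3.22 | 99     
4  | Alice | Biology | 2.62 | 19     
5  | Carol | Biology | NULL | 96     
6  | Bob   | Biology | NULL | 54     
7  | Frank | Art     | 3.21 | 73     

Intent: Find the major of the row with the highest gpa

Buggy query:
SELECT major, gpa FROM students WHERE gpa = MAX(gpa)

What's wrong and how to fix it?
Bug: MAX(gpa) is an aggregate and cannot be used directly in WHERE

Fix: Wrap MAX in a scalar subquery so WHERE compares against a single value

Corrected query:
SELECT major, gpa FROM students WHERE gpa = (SELECT MAX(gpa) FROM students)

Result:
major   | gpa 
--------+-----
Biology | 3.22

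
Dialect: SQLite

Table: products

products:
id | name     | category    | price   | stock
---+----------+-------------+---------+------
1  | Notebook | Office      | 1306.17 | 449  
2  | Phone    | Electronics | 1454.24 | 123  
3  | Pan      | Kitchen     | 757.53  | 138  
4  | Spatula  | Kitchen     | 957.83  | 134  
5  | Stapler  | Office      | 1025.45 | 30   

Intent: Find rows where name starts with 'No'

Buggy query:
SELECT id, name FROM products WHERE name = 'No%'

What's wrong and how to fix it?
Bug: '=' compares the literal string including the % character; pattern matching needs LIKE

Fix: Replace '=' with LIKE so 'No%' is treated as a pattern

Corrected query:
SELECT id, name FROM products WHERE name LIKE 'No%'

Result:
id | name    
---+---------
1  | Notebook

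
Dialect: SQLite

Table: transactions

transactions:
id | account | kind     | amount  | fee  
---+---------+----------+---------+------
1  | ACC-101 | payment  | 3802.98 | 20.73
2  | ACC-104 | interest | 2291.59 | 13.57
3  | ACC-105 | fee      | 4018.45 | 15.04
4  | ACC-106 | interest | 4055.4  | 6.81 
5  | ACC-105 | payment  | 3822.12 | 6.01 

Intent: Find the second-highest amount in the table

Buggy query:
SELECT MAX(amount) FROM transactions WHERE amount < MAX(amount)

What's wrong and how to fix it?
Bug: The inner MAX is an aggregate inside WHERE, which is not allowed

Fix: Put the inner MAX in a scalar subquery

Corrected query:
SELECT MAX(amount) FROM transactions WHERE amount < (SELECT MAX(amount) FROM transactions)

Result:
MAX(amount)
-----------
4018.45    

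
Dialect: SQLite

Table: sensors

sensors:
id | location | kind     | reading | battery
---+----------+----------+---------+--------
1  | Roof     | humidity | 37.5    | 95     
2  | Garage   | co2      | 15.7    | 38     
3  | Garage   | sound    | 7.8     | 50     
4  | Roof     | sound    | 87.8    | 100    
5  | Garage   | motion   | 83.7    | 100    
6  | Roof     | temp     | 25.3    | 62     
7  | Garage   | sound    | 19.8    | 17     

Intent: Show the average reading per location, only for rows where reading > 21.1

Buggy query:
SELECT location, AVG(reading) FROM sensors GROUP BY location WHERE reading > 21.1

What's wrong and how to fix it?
Bug: Row-level WHERE must come before GROUP BY in the clause order

Fix: Place WHERE between FROM and GROUP BY

Corrected query:
SELECT location, AVG(reading) FROM sensors WHERE reading > 21.1 GROUP BY location

Result:
location | AVG(reading)
---------+-------------
Garage   | 83.7        
Roof     | 50.2        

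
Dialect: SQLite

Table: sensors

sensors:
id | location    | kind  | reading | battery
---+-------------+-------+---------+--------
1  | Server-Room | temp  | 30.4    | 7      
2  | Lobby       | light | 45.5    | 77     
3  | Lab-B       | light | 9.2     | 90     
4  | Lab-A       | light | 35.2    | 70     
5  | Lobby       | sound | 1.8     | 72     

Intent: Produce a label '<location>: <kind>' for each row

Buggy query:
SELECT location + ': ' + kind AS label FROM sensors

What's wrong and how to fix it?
Bug: '+' is numeric addition; on text columns SQLite converts them to 0 instead of concatenating

Fix: Use the || operator for string concatenation

Corrected query:
SELECT location || ': ' || kind AS label FROM sensors

Result:
label            
-----------------
Server-Room: temp
Lobby: light     
Lab-B: light     
Lab-A: light     
Lobby: sound     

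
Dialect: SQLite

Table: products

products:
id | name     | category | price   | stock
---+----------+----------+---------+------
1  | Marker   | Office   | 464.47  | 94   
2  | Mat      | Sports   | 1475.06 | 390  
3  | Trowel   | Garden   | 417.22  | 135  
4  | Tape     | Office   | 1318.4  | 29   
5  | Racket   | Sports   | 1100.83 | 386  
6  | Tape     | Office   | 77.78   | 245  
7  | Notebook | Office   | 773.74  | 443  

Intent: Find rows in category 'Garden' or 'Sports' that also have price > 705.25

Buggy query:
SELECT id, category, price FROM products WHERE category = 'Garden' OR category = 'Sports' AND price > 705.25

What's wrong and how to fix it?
Bug: AND binds tighter than OR, so this parses as category = 'Garden' OR (category = 'Sports' AND price > 705.25)

Fix: Group the OR with parentheses (or use IN), then AND the threshold

Corrected query:
SELECT id, category, price FROM products WHERE (category = 'Garden' OR category = 'Sports') AND price > 705.25

Result:
id | category | price  
---+----------+--------
2  | Sports   | 1475.06
5  | Sports   | 1100.83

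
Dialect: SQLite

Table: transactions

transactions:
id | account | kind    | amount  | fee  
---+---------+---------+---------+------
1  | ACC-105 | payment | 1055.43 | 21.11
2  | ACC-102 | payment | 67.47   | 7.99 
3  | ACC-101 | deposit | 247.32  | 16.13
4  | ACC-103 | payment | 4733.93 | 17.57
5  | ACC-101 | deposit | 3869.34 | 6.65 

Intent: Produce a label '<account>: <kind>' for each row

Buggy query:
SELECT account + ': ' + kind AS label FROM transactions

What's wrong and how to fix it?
Bug: '+' is numeric addition; on text columns SQLite converts them to 0 instead of concatenating

Fix: Replace + with || to concatenate text

Corrected query:
SELECT account || ': ' || kind AS label FROM transactions

Result:
label           
----------------
ACC-105: payment
ACC-102: payment
ACC-101: deposit
ACC-103: payment
ACC-101: deposit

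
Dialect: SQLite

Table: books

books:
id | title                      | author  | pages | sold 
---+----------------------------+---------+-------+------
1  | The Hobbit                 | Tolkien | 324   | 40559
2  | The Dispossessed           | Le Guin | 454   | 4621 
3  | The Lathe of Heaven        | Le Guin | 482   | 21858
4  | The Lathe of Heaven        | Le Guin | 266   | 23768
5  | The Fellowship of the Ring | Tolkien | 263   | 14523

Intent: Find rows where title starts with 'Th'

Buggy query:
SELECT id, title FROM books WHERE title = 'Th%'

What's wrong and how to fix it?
Bug: Wildcards only work with LIKE; '=' treats '%' as a literal character

Fix: Replace '=' with LIKE so 'Th%' is treated as a pattern

Corrected query:
SELECT id, title FROM books WHERE title LIKE 'Th%'

Result:
id | title                     
---+---------------------------
1  | The Hobbit                
2  | The Dispossessed          
3  | The Lathe of Heaven       
4  | The Lathe of Heaven       
5  | The Fellowship of the Ring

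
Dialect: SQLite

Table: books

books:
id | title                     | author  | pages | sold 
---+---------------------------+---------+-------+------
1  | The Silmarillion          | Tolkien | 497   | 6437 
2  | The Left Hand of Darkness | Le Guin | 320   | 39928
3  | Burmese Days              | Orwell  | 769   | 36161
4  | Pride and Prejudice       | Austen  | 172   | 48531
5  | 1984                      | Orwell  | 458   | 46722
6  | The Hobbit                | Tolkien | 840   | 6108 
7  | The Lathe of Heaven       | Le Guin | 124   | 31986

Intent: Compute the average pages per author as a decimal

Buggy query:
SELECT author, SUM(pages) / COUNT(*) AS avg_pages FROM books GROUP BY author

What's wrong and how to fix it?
Bug: SUM(pages) and COUNT(*) are both integers; the division truncates the fractional part

Fix: Cast one side to REAL so the division keeps the fractional part

Corrected query:
SELECT author, SUM(pages) * 1.0 / COUNT(*) AS avg_pages FROM books GROUP BY author

Result:
author  | avg_pages
--------+----------
Austen  | 172      
Le Guin | 222      
Orwell  | 613.5    
Tolkien | 668.5    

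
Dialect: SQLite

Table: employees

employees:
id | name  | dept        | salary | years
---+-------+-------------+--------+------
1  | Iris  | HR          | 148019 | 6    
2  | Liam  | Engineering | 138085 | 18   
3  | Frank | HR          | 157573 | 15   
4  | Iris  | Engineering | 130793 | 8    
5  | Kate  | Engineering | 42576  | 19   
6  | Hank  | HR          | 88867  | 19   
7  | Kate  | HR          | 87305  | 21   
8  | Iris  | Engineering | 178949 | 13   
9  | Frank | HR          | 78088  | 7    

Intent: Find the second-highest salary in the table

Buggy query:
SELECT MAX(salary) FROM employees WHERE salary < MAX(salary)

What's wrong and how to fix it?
Bug: MAX(salary) on the right of the comparison is an aggregate-in-WHERE error

Fix: Compute the overall MAX in a subquery, then take MAX of rows below it

Corrected query:
SELECT MAX(salary) FROM employees WHERE salary < (SELECT MAX(salary) FROM employees)

Result:
MAX(salary)
-----------
157573     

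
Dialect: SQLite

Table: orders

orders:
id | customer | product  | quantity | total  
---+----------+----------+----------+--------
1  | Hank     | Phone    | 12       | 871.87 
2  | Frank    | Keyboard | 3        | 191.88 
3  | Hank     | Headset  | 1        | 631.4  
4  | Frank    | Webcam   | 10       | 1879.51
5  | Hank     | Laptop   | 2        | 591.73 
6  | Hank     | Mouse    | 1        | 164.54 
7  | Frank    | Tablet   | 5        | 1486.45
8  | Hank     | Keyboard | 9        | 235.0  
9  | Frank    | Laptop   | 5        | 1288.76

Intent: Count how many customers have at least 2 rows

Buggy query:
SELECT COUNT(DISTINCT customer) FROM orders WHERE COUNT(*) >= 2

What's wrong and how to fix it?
Bug: COUNT(*) cannot appear in WHERE; the per-group count doesn't exist yet

Fix: Use a subquery that GROUPs and filters with HAVING, then count its rows

Corrected query:
SELECT COUNT(*) FROM (SELECT customer FROM orders GROUP BY customer HAVING COUNT(*) >= 2)

Result:
COUNT(*)
--------
2       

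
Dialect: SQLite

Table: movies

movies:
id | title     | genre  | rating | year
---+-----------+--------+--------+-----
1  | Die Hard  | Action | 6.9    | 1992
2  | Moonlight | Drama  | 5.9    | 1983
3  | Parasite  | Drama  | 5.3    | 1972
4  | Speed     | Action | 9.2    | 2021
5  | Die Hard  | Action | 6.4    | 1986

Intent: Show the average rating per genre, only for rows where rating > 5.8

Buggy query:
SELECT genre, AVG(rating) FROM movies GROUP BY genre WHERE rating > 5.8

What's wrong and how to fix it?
Bug: WHERE cannot follow GROUP BY

Fix: Place WHERE between FROM and GROUP BY

Corrected query:
SELECT genre, AVG(rating) FROM movies WHERE rating > 5.8 GROUP BY genre

Result:
genre  | AVG(rating)
-------+------------
Action | 7.5        
Drama  | 5.9        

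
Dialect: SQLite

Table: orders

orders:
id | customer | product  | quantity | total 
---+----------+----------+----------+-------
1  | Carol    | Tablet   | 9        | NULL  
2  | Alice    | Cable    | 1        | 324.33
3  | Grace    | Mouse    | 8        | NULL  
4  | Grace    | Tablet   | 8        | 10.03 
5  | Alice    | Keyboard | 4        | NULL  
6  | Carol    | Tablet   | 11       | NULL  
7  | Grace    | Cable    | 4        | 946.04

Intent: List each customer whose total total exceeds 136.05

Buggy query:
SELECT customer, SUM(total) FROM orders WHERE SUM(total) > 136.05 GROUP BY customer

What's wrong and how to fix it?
Bug: SUM(total) is an aggregate, but WHERE filters rows before aggregation

Fix: Move the aggregate condition to a HAVING clause

Corrected query:
SELECT customer, SUM(total) FROM orders GROUP BY customer HAVING SUM(total) > 136.05

Result:
customer | SUM(total)
---------+-----------
Alice    | 324.33    
Grace    | 956.07    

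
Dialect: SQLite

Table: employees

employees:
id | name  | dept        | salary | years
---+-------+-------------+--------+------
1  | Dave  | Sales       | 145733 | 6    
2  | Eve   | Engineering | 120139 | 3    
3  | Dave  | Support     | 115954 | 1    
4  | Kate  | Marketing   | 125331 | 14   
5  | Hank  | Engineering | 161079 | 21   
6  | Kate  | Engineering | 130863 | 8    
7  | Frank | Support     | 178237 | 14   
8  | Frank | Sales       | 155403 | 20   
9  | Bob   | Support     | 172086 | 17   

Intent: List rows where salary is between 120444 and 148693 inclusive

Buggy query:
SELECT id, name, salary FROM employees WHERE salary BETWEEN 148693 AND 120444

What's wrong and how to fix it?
Bug: BETWEEN expects the lower bound first; with 148693 AND 120444 the range is empty

Fix: Swap the bounds so the smaller value comes first

Corrected query:
SELECT id, name, salary FROM employees WHERE salary BETWEEN 120444 AND 148693

Result:
id | name | salary
---+------+-------
1  | Dave | 145733
4  | Kate | 125331
6  | Kate | 130863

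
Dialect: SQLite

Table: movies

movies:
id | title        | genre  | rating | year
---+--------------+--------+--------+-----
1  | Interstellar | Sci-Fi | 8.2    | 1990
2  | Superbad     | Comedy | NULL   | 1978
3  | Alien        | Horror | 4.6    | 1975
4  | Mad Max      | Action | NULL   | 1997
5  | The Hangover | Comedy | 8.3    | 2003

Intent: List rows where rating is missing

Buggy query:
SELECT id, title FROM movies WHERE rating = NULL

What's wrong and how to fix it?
Bug: Comparing to NULL with '=' never matches; NULL = NULL is unknown, not true

Fix: Replace '= NULL' with 'IS NULL'

Corrected query:
SELECT id, title FROM movies WHERE rating IS NULL

Result:
id | title   
---+---------
2  | Superbad
4  | Mad Max 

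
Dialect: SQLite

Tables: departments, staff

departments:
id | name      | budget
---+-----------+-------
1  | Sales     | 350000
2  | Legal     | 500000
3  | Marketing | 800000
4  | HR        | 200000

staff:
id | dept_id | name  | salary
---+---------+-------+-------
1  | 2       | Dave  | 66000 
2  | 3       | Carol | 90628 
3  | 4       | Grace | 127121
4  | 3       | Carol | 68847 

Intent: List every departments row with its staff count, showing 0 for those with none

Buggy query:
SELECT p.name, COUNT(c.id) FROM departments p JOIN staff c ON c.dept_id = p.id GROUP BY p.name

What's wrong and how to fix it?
Bug: INNER JOIN drops departments rows that have no matching staff rows

Fix: Use LEFT JOIN so parents without children still appear (COUNT(c.id) gives 0)

Corrected query:
SELECT p.name, COUNT(c.id) FROM departments p LEFT JOIN staff c ON c.dept_id = p.id GROUP BY p.name

Result:
name      | COUNT(c.id)
----------+------------
HR        | 1          
Legal     | 1          
Marketing | 2          
Sales     | 0          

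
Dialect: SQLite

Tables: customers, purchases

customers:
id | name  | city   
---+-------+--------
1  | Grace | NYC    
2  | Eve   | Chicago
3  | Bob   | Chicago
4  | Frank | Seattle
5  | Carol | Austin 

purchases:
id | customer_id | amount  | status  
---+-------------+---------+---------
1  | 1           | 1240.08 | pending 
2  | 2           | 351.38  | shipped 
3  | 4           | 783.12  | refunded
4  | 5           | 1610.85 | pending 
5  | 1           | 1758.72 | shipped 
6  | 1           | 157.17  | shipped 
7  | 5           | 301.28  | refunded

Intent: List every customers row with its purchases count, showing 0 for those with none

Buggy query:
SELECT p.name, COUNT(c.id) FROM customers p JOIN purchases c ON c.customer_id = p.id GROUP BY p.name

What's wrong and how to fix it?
Bug: INNER JOIN drops customers rows that have no matching purchases rows

Fix: Use LEFT JOIN so parents without children still appear (COUNT(c.id) gives 0)

Corrected query:
SELECT p.name, COUNT(c.id) FROM customers p LEFT JOIN purchases c ON c.customer_id = p.id GROUP BY p.name

Result:
name  | COUNT(c.id)
------+------------
Bob   | 0          
Carol | 2          
Eve   | 1          
Frank | 1          
Grace | 3          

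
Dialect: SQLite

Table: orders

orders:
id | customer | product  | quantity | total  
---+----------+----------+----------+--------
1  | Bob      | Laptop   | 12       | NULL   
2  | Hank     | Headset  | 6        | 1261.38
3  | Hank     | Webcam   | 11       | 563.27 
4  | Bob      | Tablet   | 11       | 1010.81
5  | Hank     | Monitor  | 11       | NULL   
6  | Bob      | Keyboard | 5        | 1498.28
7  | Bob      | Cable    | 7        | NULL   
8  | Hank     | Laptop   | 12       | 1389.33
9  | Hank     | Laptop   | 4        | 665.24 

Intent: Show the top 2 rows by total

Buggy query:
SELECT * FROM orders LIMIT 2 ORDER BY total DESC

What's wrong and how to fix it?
Bug: ORDER BY cannot follow LIMIT; LIMIT is the final clause

Fix: Sort with ORDER BY, then apply LIMIT

Corrected query:
SELECT * FROM orders ORDER BY total DESC LIMIT 2

Result:
id | customer | product  | quantity | total  
---+----------+----------+----------+--------
6  | Bob      | Keyboard | 5        | 1498.28
8  | Hank     | Laptop   | 12       | 1389.33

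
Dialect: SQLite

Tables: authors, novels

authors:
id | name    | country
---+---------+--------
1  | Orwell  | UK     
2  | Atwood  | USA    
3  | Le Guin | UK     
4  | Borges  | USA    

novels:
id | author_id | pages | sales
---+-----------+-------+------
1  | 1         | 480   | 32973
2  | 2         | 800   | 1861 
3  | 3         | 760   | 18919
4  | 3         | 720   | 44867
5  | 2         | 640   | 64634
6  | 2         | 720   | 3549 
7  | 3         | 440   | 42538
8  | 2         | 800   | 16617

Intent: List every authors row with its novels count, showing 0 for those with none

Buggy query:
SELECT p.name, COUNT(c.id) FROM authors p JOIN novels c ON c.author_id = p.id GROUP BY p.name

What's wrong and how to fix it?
Bug: INNER JOIN drops authors rows that have no matching novels rows

Fix: Switch to LEFT JOIN to retain unmatched parent rows

Corrected query:
SELECT p.name, COUNT(c.id) FROM authors p LEFT JOIN novels c ON c.author_id = p.id GROUP BY p.name

Result:
name    | COUNT(c.id)
--------+------------
Atwood  | 4          
Borges  | 0          
Le Guin | 3          
Orwell  | 1          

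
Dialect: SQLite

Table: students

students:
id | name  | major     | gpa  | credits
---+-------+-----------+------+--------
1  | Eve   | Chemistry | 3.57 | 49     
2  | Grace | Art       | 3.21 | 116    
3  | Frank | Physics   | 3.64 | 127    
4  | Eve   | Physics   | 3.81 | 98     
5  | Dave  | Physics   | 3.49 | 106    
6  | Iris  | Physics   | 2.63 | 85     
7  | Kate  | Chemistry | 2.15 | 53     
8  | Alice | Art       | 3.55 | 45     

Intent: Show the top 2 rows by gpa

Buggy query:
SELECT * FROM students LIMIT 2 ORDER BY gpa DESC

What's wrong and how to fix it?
Bug: LIMIT must come after ORDER BY

Fix: Swap the clauses: ORDER BY first, then LIMIT

Corrected query:
SELECT * FROM students ORDER BY gpa DESC LIMIT 2

Result:
id | name  | major   | gpa  | credits
---+-------+---------+------+--------
4  | Eve   | Physics | 3.81 | 98     
3  | Frank | Physics | 3.64 | 127    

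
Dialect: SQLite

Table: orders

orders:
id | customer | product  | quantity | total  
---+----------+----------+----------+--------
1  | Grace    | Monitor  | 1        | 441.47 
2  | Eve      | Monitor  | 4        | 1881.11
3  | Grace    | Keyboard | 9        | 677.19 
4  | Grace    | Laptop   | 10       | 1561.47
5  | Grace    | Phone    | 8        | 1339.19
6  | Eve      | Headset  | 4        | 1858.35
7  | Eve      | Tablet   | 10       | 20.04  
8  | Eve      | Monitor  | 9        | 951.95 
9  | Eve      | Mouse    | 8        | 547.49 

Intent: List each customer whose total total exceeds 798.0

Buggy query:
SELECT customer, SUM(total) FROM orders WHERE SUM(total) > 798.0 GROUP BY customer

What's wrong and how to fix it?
Bug: WHERE runs before GROUP BY, so aggregates aren't available there

Fix: Move the aggregate condition to a HAVING clause

Corrected query:
SELECT customer, SUM(total) FROM orders GROUP BY customer HAVING SUM(total) > 798.0

Result:
customer | SUM(total)
---------+-----------
Eve      | 5258.94   
Grace    | 4019.32   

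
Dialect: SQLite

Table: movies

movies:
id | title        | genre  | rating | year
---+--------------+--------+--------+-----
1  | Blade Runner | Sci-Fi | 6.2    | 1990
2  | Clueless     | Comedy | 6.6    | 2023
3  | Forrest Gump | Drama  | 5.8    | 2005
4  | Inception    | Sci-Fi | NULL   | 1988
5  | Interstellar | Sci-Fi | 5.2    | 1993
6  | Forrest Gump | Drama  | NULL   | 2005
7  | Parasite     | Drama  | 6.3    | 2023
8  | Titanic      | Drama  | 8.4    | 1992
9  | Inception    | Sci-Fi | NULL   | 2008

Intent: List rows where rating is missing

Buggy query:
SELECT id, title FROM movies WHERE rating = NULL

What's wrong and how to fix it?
Bug: Comparing to NULL with '=' never matches; NULL = NULL is unknown, not true

Fix: Replace '= NULL' with 'IS NULL'

Corrected query:
SELECT id, title FROM movies WHERE rating IS NULL

Result:
id | title       
---+-------------
4  | Inception   
6  | Forrest Gump
9  | Inception   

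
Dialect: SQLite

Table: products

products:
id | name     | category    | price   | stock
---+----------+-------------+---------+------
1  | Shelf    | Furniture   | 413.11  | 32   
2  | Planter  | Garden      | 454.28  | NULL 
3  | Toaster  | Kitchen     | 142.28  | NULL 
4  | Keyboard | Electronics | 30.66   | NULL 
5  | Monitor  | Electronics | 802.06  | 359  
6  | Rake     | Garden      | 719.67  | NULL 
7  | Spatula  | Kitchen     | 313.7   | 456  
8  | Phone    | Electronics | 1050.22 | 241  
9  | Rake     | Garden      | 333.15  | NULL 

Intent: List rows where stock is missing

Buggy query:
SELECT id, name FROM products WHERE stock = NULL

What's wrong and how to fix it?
Bug: '= NULL' is always unknown in SQL three-valued logic, so no rows match

Fix: Use IS NULL to test for NULL

Corrected query:
SELECT id, name FROM products WHERE stock IS NULL

Result:
id | name    
---+---------
2  | Planter 
3  | Toaster 
4  | Keyboard
6  | Rake    
9  | Rake    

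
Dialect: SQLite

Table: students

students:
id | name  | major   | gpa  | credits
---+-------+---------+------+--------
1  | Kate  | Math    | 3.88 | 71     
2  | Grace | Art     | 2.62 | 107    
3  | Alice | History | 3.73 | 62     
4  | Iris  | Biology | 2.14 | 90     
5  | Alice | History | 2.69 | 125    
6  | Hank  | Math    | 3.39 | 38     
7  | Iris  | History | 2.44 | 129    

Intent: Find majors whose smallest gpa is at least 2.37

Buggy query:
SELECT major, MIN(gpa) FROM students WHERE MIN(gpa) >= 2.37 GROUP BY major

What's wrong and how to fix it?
Bug: Aggregates like MIN are computed per group after WHERE runs

Fix: Use HAVING for the per-group MIN condition

Corrected query:
SELECT major, MIN(gpa) FROM students GROUP BY major HAVING MIN(gpa) >= 2.37

Result:
major   | MIN(gpa)
--------+---------
Art     | 2.62    
History | 2.44    
Math    | 3.39    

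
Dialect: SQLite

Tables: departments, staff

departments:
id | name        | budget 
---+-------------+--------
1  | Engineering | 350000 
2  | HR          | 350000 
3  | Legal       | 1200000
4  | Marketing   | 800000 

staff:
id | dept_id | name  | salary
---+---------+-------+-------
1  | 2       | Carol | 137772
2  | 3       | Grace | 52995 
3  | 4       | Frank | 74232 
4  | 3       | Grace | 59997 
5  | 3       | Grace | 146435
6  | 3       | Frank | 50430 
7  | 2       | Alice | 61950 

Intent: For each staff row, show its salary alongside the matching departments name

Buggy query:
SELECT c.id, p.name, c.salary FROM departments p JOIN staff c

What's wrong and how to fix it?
Bug: JOIN with no ON clause produces a cartesian product; every staff row pairs with every departments row

Fix: Add ON c.dept_id = p.id to the JOIN

Corrected query:
SELECT c.id, p.name, c.salary FROM departments p JOIN staff c ON c.dept_id = p.id

Result:
id | name      | salary
---+-----------+-------
1  | HR        | 137772
2  | Legal     | 52995 
3  | Marketing | 74232 
4  | Legal     | 59997 
5  | Legal     | 146435
6  | Legal     | 50430 
7  | HR        | 61950 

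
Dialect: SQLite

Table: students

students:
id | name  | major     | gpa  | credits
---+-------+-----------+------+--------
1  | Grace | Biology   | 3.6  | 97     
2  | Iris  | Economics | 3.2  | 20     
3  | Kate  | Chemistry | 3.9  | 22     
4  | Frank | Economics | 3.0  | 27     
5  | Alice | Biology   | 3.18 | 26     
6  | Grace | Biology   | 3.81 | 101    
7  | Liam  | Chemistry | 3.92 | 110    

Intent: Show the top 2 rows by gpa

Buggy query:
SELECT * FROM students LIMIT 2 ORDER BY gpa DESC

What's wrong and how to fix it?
Bug: ORDER BY cannot follow LIMIT; LIMIT is the final clause

Fix: Sort with ORDER BY, then apply LIMIT

Corrected query:
SELECT * FROM students ORDER BY gpa DESC LIMIT 2

Result:
id | name | major     | gpa  | credits
---+------+-----------+------+--------
7  | Liam | Chemistry | 3.92 | 110    
3  | Kate | Chemistry | 3.9  | 22     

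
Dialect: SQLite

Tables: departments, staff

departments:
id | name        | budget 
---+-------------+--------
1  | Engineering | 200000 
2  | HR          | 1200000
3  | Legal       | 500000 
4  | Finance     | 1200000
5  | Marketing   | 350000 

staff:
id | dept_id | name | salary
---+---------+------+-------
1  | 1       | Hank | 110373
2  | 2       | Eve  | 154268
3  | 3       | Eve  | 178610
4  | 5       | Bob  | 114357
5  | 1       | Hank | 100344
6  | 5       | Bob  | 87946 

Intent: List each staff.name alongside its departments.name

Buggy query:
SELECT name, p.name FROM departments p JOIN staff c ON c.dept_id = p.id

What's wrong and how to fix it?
Bug: Both tables have a 'name' column; the unqualified reference is ambiguous

Fix: Qualify the column with its table alias (c.name)

Corrected query:
SELECT c.name, p.name FROM departments p JOIN staff c ON c.dept_id = p.id

Result:
name | name       
-----+------------
Hank | Engineering
Eve  | HR         
Eve  | Legal      
Bob  | Marketing  
Hank | Engineering
Bob  | Marketing  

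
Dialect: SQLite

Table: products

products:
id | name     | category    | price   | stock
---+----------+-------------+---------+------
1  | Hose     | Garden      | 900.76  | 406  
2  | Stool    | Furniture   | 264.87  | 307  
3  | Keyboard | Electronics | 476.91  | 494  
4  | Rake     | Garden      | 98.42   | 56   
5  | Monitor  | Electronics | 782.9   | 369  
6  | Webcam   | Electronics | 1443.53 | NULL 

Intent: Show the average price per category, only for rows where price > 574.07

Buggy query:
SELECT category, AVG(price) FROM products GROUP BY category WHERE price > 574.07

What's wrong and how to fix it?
Bug: Row-level WHERE must come before GROUP BY in the clause order

Fix: Place WHERE between FROM and GROUP BY

Corrected query:
SELECT category, AVG(price) FROM products WHERE price > 574.07 GROUP BY category

Result:
category    | AVG(price)
------------+-----------
Electronics | 1113.215  
Garden      | 900.76    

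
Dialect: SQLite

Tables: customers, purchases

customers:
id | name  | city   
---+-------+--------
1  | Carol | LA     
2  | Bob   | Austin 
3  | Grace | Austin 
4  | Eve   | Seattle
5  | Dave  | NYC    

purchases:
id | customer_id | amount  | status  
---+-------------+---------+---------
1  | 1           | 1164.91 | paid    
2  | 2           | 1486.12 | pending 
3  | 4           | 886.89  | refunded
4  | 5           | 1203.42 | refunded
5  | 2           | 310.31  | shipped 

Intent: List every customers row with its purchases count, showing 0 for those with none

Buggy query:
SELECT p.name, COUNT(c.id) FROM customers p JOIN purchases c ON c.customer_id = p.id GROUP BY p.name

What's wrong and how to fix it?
Bug: INNER JOIN drops customers rows that have no matching purchases rows

Fix: Switch to LEFT JOIN to retain unmatched parent rows

Corrected query:
SELECT p.name, COUNT(c.id) FROM customers p LEFT JOIN purchases c ON c.customer_id = p.id GROUP BY p.name

Result:
name  | COUNT(c.id)
------+------------
Bob   | 2          
Carol | 1          
Dave  | 1          
Eve   | 1          
Grace | 0          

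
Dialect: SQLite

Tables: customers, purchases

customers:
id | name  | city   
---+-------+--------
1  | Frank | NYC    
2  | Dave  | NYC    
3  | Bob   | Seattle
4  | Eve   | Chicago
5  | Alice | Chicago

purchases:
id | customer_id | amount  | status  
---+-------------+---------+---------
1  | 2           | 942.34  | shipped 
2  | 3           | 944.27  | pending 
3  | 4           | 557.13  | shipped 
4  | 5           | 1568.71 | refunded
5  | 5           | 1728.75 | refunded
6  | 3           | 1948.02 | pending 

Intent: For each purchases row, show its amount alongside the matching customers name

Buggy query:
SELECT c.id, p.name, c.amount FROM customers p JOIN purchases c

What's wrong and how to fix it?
Bug: JOIN with no ON clause produces a cartesian product; every purchases row pairs with every customers row

Fix: Add ON c.customer_id = p.id to the JOIN

Corrected query:
SELECT c.id, p.name, c.amount FROM customers p JOIN purchases c ON c.customer_id = p.id

Result:
id | name  | amount 
---+-------+--------
1  | Dave  | 942.34 
2  | Bob   | 944.27 
3  | Eve   | 557.13 
4  | Alice | 1568.71
5  | Alice | 1728.75
6  | Bob   | 1948.02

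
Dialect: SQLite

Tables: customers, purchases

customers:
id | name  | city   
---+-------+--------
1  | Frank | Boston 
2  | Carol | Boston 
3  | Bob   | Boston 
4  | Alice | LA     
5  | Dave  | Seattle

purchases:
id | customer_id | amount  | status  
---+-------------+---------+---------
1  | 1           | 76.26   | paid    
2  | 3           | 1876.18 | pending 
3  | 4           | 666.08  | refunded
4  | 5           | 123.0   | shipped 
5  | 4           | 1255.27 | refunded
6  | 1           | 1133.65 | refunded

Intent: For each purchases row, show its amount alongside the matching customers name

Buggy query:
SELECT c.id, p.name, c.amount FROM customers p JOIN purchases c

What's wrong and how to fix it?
Bug: JOIN with no ON clause produces a cartesian product; every purchases row pairs with every customers row

Fix: Add ON c.customer_id = p.id to the JOIN

Corrected query:
SELECT c.id, p.name, c.amount FROM customers p JOIN purchases c ON c.customer_id = p.id

Result:
id | name  | amount 
---+-------+--------
1  | Frank | 76.26  
2  | Bob   | 1876.18
3  | Alice | 666.08 
4  | Dave  | 123    
5  | Alice | 1255.27
6  | Frank | 1133.65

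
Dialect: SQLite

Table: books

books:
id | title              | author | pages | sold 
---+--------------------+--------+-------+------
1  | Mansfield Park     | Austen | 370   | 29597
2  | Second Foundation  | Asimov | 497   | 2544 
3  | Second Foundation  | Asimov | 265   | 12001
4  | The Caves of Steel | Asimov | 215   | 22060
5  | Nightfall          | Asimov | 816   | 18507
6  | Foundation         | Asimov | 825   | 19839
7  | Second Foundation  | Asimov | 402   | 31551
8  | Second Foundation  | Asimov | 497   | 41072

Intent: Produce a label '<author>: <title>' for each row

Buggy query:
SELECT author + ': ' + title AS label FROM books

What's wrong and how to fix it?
Bug: '+' is numeric addition; on text columns SQLite converts them to 0 instead of concatenating

Fix: Use the || operator for string concatenation

Corrected query:
SELECT author || ': ' || title AS label FROM books

Result:
label                     
--------------------------
Austen: Mansfield Park    
Asimov: Second Foundation 
Asimov: Second Foundation 
Asimov: The Caves of Steel
Asimov: Nightfall         
Asimov: Foundation        
Asimov: Second Foundation 
Asimov: Second Foundation 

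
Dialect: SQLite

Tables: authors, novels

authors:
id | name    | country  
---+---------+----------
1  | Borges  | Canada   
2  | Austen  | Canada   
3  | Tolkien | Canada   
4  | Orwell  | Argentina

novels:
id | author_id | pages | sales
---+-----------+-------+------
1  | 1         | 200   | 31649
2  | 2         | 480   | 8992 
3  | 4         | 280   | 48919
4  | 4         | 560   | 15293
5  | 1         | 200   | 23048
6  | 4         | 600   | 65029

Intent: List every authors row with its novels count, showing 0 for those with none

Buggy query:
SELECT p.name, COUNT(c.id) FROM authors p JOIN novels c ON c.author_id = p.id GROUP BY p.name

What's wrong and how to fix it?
Bug: An inner join excludes parents with zero children

Fix: Use LEFT JOIN so parents without children still appear (COUNT(c.id) gives 0)

Corrected query:
SELECT p.name, COUNT(c.id) FROM authors p LEFT JOIN novels c ON c.author_id = p.id GROUP BY p.name

Result:
name    | COUNT(c.id)
--------+------------
Austen  | 1          
Borges  | 2          
Orwell  | 3          
Tolkien | 0          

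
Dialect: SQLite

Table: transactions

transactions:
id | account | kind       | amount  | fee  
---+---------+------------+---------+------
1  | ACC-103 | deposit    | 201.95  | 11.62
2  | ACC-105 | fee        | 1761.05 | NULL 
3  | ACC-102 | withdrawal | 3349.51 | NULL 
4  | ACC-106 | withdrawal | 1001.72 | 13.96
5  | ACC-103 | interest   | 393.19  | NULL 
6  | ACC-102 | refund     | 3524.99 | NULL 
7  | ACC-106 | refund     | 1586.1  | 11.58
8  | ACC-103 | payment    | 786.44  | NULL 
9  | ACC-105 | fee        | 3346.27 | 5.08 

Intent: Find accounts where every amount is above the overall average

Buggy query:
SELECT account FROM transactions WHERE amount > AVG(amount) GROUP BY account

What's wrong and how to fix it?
Bug: AVG() is an aggregate; it can't sit directly in WHERE

Fix: Compute the overall average in a scalar subquery and compare each group's MIN against it in HAVING

Corrected query:
SELECT account FROM transactions GROUP BY account HAVING MIN(amount) > (SELECT AVG(amount) FROM transactions)

Result:
account
-------
ACC-102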